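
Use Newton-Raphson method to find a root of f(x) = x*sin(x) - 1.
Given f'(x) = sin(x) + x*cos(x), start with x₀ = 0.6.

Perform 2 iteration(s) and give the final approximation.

f(x) = x*sin(x) - 1
f'(x) = sin(x) + x*cos(x)
x₀ = 0.6

Newton-Raphson formula: x_{n+1} = x_n - f(x_n)/f'(x_n)

Iteration 1:
  f(0.600000) = -0.661215
  f'(0.600000) = 1.059844
  x_1 = 0.600000 - (-0.661215)/1.059844 = 1.223879
Iteration 2:
  f(1.223879) = 0.150967
  f'(1.223879) = 1.356545
  x_2 = 1.223879 - 0.150967/1.356545 = 1.112591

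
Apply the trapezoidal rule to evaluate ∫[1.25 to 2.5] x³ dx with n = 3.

f(x) = x³
a = 1.25, b = 2.5, n = 3
h = (b - a)/n = 0.416667

Trapezoidal rule: (h/2)[f(x₀) + 2f(x₁) + 2f(x₂) + ... + f(xₙ)]

x_0 = 1.2500, f(x_0) = 1.953125, coefficient = 1
x_1 = 1.6667, f(x_1) = 4.629630, coefficient = 2
x_2 = 2.0833, f(x_2) = 9.042245, coefficient = 2
x_3 = 2.5000, f(x_3) = 15.625000, coefficient = 1

I ≈ (0.416667/2) × 44.921875 = 9.358724
Exact value: 9.155273
Error: 0.203451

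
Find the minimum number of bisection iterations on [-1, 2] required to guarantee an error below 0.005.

We need (b-a)/2^n ≤ 0.005
(2 - (-1))/2^n ≤ 0.005
3/2^n ≤ 0.005
2^n ≥ 600
n ≥ log₂(600) = 9.23
n ≥ 10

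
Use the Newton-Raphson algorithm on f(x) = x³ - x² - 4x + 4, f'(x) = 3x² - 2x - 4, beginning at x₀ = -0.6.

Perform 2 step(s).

f(x) = x³ - x² - 4x + 4
f'(x) = 3x² - 2x - 4
x₀ = -0.6

Newton-Raphson formula: x_{n+1} = x_n - f(x_n)/f'(x_n)

Iteration 1:
  f(-0.600000) = 5.824000
  f'(-0.600000) = -1.720000
  x_1 = -0.600000 - 5.824000/(-1.720000) = 2.786047
Iteration 2:
  f(2.786047) = 6.719206
  f'(2.786047) = 13.714072
  x_2 = 2.786047 - 6.719206/13.714072 = 2.296097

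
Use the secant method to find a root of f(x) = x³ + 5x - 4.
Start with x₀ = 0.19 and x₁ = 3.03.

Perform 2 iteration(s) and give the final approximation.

f(x) = x³ + 5x - 4
x₀ = 0.19, x₁ = 3.03

Secant formula: x_{n+1} = x_n - f(x_n)(x_n - x_{n-1})/(f(x_n) - f(x_{n-1}))

Iteration 1:
  f(0.190000) = -3.043141
  f(3.030000) = 38.968127
  x_2 = 3.030000 - 38.968127×(3.030000 - 0.190000)/(38.968127 - (-3.043141))
       = 0.395719
Iteration 2:
  f(3.030000) = 38.968127
  f(0.395719) = -1.959437
  x_3 = 0.395719 - (-1.959437)×(0.395719 - 3.030000)/(-1.959437 - 38.968127)
       = 0.521837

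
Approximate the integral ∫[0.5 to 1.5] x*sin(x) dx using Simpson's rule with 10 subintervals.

f(x) = x*sin(x)
a = 0.5, b = 1.5, n = 10
h = (b - a)/n = 0.100000

Simpson's rule: (h/3)[f(x₀) + 4f(x₁) + 2f(x₂) + ... + f(xₙ)]

x_0 = 0.5000, f(x_0) = 0.239713, coefficient = 1
x_1 = 0.6000, f(x_1) = 0.338785, coefficient = 4
x_2 = 0.7000, f(x_2) = 0.450952, coefficient = 2
x_3 = 0.8000, f(x_3) = 0.573885, coefficient = 4
x_4 = 0.9000, f(x_4) = 0.704994, coefficient = 2
x_5 = 1.0000, f(x_5) = 0.841471, coefficient = 4
x_6 = 1.1000, f(x_6) = 0.980328, coefficient = 2
x_7 = 1.2000, f(x_7) = 1.118447, coefficient = 4
x_8 = 1.3000, f(x_8) = 1.252626, coefficient = 2
x_9 = 1.4000, f(x_9) = 1.379630, coefficient = 4
x_10 = 1.5000, f(x_10) = 1.496242, coefficient = 1

I ≈ (0.100000/3) × 25.522627 = 0.850754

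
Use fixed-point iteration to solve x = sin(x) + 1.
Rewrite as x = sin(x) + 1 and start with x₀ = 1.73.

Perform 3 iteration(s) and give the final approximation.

Equation: x = sin(x) + 1
Fixed-point form: x = sin(x) + 1
x₀ = 1.73

x_1 = g(1.730000) = 1.987354
x_2 = g(1.987354) = 1.914487
x_3 = g(1.914487) = 1.941517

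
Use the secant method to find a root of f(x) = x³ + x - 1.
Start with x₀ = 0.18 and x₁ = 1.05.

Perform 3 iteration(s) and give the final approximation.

f(x) = x³ + x - 1
x₀ = 0.18, x₁ = 1.05

Secant formula: x_{n+1} = x_n - f(x_n)(x_n - x_{n-1})/(f(x_n) - f(x_{n-1}))

Iteration 1:
  f(0.180000) = -0.814168
  f(1.050000) = 1.207625
  x_2 = 1.050000 - 1.207625×(1.050000 - 0.180000)/(1.207625 - (-0.814168))
       = 0.530346
Iteration 2:
  f(1.050000) = 1.207625
  f(0.530346) = -0.320486
  x_3 = 0.530346 - (-0.320486)×(0.530346 - 1.050000)/(-0.320486 - 1.207625)
       = 0.639331
Iteration 3:
  f(0.530346) = -0.320486
  f(0.639331) = -0.099346
  x_4 = 0.639331 - (-0.099346)×(0.639331 - 0.530346)/(-0.099346 - (-0.320486))
       = 0.688292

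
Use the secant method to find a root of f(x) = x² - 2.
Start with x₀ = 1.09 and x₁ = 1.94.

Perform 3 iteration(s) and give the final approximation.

f(x) = x² - 2
x₀ = 1.09, x₁ = 1.94

Secant formula: x_{n+1} = x_n - f(x_n)(x_n - x_{n-1})/(f(x_n) - f(x_{n-1}))

Iteration 1:
  f(1.090000) = -0.811900
  f(1.940000) = 1.763600
  x_2 = 1.940000 - 1.763600×(1.940000 - 1.090000)/(1.763600 - (-0.811900))
       = 1.357954
Iteration 2:
  f(1.940000) = 1.763600
  f(1.357954) = -0.155961
  x_3 = 1.357954 - (-0.155961)×(1.357954 - 1.940000)/(-0.155961 - 1.763600)
       = 1.405244
Iteration 3:
  f(1.357954) = -0.155961
  f(1.405244) = -0.025289
  x_4 = 1.405244 - (-0.025289)×(1.405244 - 1.357954)/(-0.025289 - (-0.155961))
       = 1.414396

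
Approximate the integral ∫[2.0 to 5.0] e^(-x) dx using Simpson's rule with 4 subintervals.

f(x) = e^(-x)
a = 2.0, b = 5.0, n = 4
h = (b - a)/n = 0.750000

Simpson's rule: (h/3)[f(x₀) + 4f(x₁) + 2f(x₂) + ... + f(xₙ)]

x_0 = 2.0000, f(x_0) = 0.135335, coefficient = 1
x_1 = 2.7500, f(x_1) = 0.063928, coefficient = 4
x_2 = 3.5000, f(x_2) = 0.030197, coefficient = 2
x_3 = 4.2500, f(x_3) = 0.014264, coefficient = 4
x_4 = 5.0000, f(x_4) = 0.006738, coefficient = 1

I ≈ (0.750000/3) × 0.515236 = 0.128809
Exact value: 0.128597
Error: 0.000212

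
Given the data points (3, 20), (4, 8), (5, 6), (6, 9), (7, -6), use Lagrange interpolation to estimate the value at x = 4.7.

Lagrange interpolation formula:
P(x) = Σ yᵢ × Lᵢ(x)
where Lᵢ(x) = Π_{j≠i} (x - xⱼ)/(xᵢ - xⱼ)

L_0(4.7) = (4.7 - 4)/(3 - 4) × (4.7 - 5)/(3 - 5) × (4.7 - 6)/(3 - 6) × (4.7 - 7)/(3 - 7) = -0.026162
L_1(4.7) = (4.7 - 3)/(4 - 3) × (4.7 - 5)/(4 - 5) × (4.7 - 6)/(4 - 6) × (4.7 - 7)/(4 - 7) = 0.254150
L_2(4.7) = (4.7 - 3)/(5 - 3) × (4.7 - 4)/(5 - 4) × (4.7 - 6)/(5 - 6) × (4.7 - 7)/(5 - 7) = 0.889525
L_3(4.7) = (4.7 - 3)/(6 - 3) × (4.7 - 4)/(6 - 4) × (4.7 - 5)/(6 - 5) × (4.7 - 7)/(6 - 7) = -0.136850
L_4(4.7) = (4.7 - 3)/(7 - 3) × (4.7 - 4)/(7 - 4) × (4.7 - 5)/(7 - 5) × (4.7 - 6)/(7 - 6) = 0.019337

P(4.7) = 20×L_0(4.7) + 8×L_1(4.7) + 6×L_2(4.7) + 9×L_3(4.7) + (-6)×L_4(4.7)
P(4.7) = 5.499425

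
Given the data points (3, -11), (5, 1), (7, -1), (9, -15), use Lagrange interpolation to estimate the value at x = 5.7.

Lagrange interpolation formula:
P(x) = Σ yᵢ × Lᵢ(x)
where Lᵢ(x) = Π_{j≠i} (x - xⱼ)/(xᵢ - xⱼ)

L_0(5.7) = (5.7 - 5)/(3 - 5) × (5.7 - 7)/(3 - 7) × (5.7 - 9)/(3 - 9) = -0.062563
L_1(5.7) = (5.7 - 3)/(5 - 3) × (5.7 - 7)/(5 - 7) × (5.7 - 9)/(5 - 9) = 0.723937
L_2(5.7) = (5.7 - 3)/(7 - 3) × (5.7 - 5)/(7 - 5) × (5.7 - 9)/(7 - 9) = 0.389813
L_3(5.7) = (5.7 - 3)/(9 - 3) × (5.7 - 5)/(9 - 5) × (5.7 - 7)/(9 - 7) = -0.051188

P(5.7) = (-11)×L_0(5.7) + 1×L_1(5.7) + (-1)×L_2(5.7) + (-15)×L_3(5.7)
P(5.7) = 1.790125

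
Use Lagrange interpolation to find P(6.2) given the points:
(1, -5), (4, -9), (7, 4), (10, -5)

Lagrange interpolation formula:
P(x) = Σ yᵢ × Lᵢ(x)
where Lᵢ(x) = Π_{j≠i} (x - xⱼ)/(xᵢ - xⱼ)

L_0(6.2) = (6.2 - 4)/(1 - 4) × (6.2 - 7)/(1 - 7) × (6.2 - 10)/(1 - 10) = -0.041284
L_1(6.2) = (6.2 - 1)/(4 - 1) × (6.2 - 7)/(4 - 7) × (6.2 - 10)/(4 - 10) = 0.292741
L_2(6.2) = (6.2 - 1)/(7 - 1) × (6.2 - 4)/(7 - 4) × (6.2 - 10)/(7 - 10) = 0.805037
L_3(6.2) = (6.2 - 1)/(10 - 1) × (6.2 - 4)/(10 - 4) × (6.2 - 7)/(10 - 7) = -0.056494

P(6.2) = (-5)×L_0(6.2) + (-9)×L_1(6.2) + 4×L_2(6.2) + (-5)×L_3(6.2)
P(6.2) = 1.074370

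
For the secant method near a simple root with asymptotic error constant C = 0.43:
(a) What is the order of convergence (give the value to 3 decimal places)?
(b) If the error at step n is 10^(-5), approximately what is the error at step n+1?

(a) Secant method has superlinear convergence with order φ = (1+√5)/2 ≈ 1.618.
    This means |e_{n+1}| ≈ C|e_n|^1.618.

(b) With |e_n| = 10^(-5) and C = 0.43:
    |e_{n+1}| ≈ 0.43 × (10^(-5))^1.618 = 0.43 × 10^(-8.09)

(a) ≈ 1.618 (golden ratio); (b) |e_{n+1}| ≈ 3.494e-09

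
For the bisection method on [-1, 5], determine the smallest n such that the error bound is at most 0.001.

We need (b-a)/2^n ≤ 0.001
(5 - (-1))/2^n ≤ 0.001
6/2^n ≤ 0.001
2^n ≥ 6000
n ≥ log₂(6000) = 12.55
n ≥ 13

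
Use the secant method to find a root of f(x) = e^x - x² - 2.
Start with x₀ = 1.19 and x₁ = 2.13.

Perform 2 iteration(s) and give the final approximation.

f(x) = e^x - x² - 2
x₀ = 1.19, x₁ = 2.13

Secant formula: x_{n+1} = x_n - f(x_n)(x_n - x_{n-1})/(f(x_n) - f(x_{n-1}))

Iteration 1:
  f(1.190000) = -0.129019
  f(2.130000) = 1.877967
  x_2 = 2.130000 - 1.877967×(2.130000 - 1.190000)/(1.877967 - (-0.129019))
       = 1.250428
Iteration 2:
  f(2.130000) = 1.877967
  f(1.250428) = -0.071733
  x_3 = 1.250428 - (-0.071733)×(1.250428 - 2.130000)/(-0.071733 - 1.877967)
       = 1.282789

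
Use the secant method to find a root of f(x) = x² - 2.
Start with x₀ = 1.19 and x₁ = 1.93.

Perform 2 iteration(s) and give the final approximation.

f(x) = x² - 2
x₀ = 1.19, x₁ = 1.93

Secant formula: x_{n+1} = x_n - f(x_n)(x_n - x_{n-1})/(f(x_n) - f(x_{n-1}))

Iteration 1:
  f(1.190000) = -0.583900
  f(1.930000) = 1.724900
  x_2 = 1.930000 - 1.724900×(1.930000 - 1.190000)/(1.724900 - (-0.583900))
       = 1.377147
Iteration 2:
  f(1.930000) = 1.724900
  f(1.377147) = -0.103465
  x_3 = 1.377147 - (-0.103465)×(1.377147 - 1.930000)/(-0.103465 - 1.724900)
       = 1.408433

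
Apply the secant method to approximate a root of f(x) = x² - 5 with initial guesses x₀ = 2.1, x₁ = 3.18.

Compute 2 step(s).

f(x) = x² - 5
x₀ = 2.1, x₁ = 3.18

Secant formula: x_{n+1} = x_n - f(x_n)(x_n - x_{n-1})/(f(x_n) - f(x_{n-1}))

Iteration 1:
  f(2.100000) = -0.590000
  f(3.180000) = 5.112400
  x_2 = 3.180000 - 5.112400×(3.180000 - 2.100000)/(5.112400 - (-0.590000))
       = 2.211742
Iteration 2:
  f(3.180000) = 5.112400
  f(2.211742) = -0.108195
  x_3 = 2.211742 - (-0.108195)×(2.211742 - 3.180000)/(-0.108195 - 5.112400)
       = 2.231809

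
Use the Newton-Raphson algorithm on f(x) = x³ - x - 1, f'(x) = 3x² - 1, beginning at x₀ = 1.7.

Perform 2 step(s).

f(x) = x³ - x - 1
f'(x) = 3x² - 1
x₀ = 1.7

Newton-Raphson formula: x_{n+1} = x_n - f(x_n)/f'(x_n)

Iteration 1:
  f(1.700000) = 2.213000
  f'(1.700000) = 7.670000
  x_1 = 1.700000 - 2.213000/7.670000 = 1.411473
Iteration 2:
  f(1.411473) = 0.400544
  f'(1.411473) = 4.976770
  x_2 = 1.411473 - 0.400544/4.976770 = 1.330991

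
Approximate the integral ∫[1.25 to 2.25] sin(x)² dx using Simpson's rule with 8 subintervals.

f(x) = sin(x)²
a = 1.25, b = 2.25, n = 8
h = (b - a)/n = 0.125000

Simpson's rule: (h/3)[f(x₀) + 4f(x₁) + 2f(x₂) + ... + f(xₙ)]

x_0 = 1.2500, f(x_0) = 0.900572, coefficient = 1
x_1 = 1.3750, f(x_1) = 0.962151, coefficient = 4
x_2 = 1.5000, f(x_2) = 0.994996, coefficient = 2
x_3 = 1.6250, f(x_3) = 0.997065, coefficient = 4
x_4 = 1.7500, f(x_4) = 0.968228, coefficient = 2
x_5 = 1.8750, f(x_5) = 0.910280, coefficient = 4
x_6 = 2.0000, f(x_6) = 0.826822, coefficient = 2
x_7 = 2.1250, f(x_7) = 0.723044, coefficient = 4
x_8 = 2.2500, f(x_8) = 0.605398, coefficient = 1

I ≈ (0.125000/3) × 21.456220 = 0.894009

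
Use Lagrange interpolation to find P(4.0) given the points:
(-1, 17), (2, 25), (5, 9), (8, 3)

Lagrange interpolation formula:
P(x) = Σ yᵢ × Lᵢ(x)
where Lᵢ(x) = Π_{j≠i} (x - xⱼ)/(xᵢ - xⱼ)

L_0(4.0) = (4.0 - 2)/(-1 - 2) × (4.0 - 5)/(-1 - 5) × (4.0 - 8)/(-1 - 8) = -0.049383
L_1(4.0) = (4.0 - (-1))/(2 - (-1)) × (4.0 - 5)/(2 - 5) × (4.0 - 8)/(2 - 8) = 0.370370
L_2(4.0) = (4.0 - (-1))/(5 - (-1)) × (4.0 - 2)/(5 - 2) × (4.0 - 8)/(5 - 8) = 0.740741
L_3(4.0) = (4.0 - (-1))/(8 - (-1)) × (4.0 - 2)/(8 - 2) × (4.0 - 5)/(8 - 5) = -0.061728

P(4.0) = 17×L_0(4.0) + 25×L_1(4.0) + 9×L_2(4.0) + 3×L_3(4.0)
P(4.0) = 14.901235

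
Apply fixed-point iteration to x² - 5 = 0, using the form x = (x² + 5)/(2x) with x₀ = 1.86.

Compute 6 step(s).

Equation: x² - 5 = 0
Fixed-point form: x = (x² + 5)/(2x)
x₀ = 1.86

x_1 = g(1.860000) = 2.274086
x_2 = g(2.274086) = 2.236386
x_3 = g(2.236386) = 2.236068
x_4 = g(2.236068) = 2.236068
x_5 = g(2.236068) = 2.236068
x_6 = g(2.236068) = 2.236068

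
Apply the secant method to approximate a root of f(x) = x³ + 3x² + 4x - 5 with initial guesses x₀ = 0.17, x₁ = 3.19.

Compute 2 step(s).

f(x) = x³ + 3x² + 4x - 5
x₀ = 0.17, x₁ = 3.19

Secant formula: x_{n+1} = x_n - f(x_n)(x_n - x_{n-1})/(f(x_n) - f(x_{n-1}))

Iteration 1:
  f(0.170000) = -4.228387
  f(3.190000) = 70.750059
  x_2 = 3.190000 - 70.750059×(3.190000 - 0.170000)/(70.750059 - (-4.228387))
       = 0.340312
Iteration 2:
  f(3.190000) = 70.750059
  f(0.340312) = -3.251903
  x_3 = 0.340312 - (-3.251903)×(0.340312 - 3.190000)/(-3.251903 - 70.750059)
       = 0.465537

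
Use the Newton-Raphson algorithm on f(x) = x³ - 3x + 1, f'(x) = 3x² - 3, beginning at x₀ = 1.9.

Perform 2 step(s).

f(x) = x³ - 3x + 1
f'(x) = 3x² - 3
x₀ = 1.9

Newton-Raphson formula: x_{n+1} = x_n - f(x_n)/f'(x_n)

Iteration 1:
  f(1.900000) = 2.159000
  f'(1.900000) = 7.830000
  x_1 = 1.900000 - 2.159000/7.830000 = 1.624266
Iteration 2:
  f(1.624266) = 0.412404
  f'(1.624266) = 4.914717
  x_2 = 1.624266 - 0.412404/4.914717 = 1.540354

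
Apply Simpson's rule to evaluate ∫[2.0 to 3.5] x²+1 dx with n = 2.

f(x) = x²+1
a = 2.0, b = 3.5, n = 2
h = (b - a)/n = 0.750000

Simpson's rule: (h/3)[f(x₀) + 4f(x₁) + 2f(x₂) + ... + f(xₙ)]

x_0 = 2.0000, f(x_0) = 5.000000, coefficient = 1
x_1 = 2.7500, f(x_1) = 8.562500, coefficient = 4
x_2 = 3.5000, f(x_2) = 13.250000, coefficient = 1

I ≈ (0.750000/3) × 52.500000 = 13.125000
Exact value: 13.125000
Error: 0.000000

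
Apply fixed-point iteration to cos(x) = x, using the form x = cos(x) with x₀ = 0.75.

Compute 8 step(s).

Equation: cos(x) = x
Fixed-point form: x = cos(x)
x₀ = 0.75

x_1 = g(0.750000) = 0.731689
x_2 = g(0.731689) = 0.744047
x_3 = g(0.744047) = 0.735734
x_4 = g(0.735734) = 0.741339
x_5 = g(0.741339) = 0.737565
x_6 = g(0.737565) = 0.740108
x_7 = g(0.740108) = 0.738396
x_8 = g(0.738396) = 0.739549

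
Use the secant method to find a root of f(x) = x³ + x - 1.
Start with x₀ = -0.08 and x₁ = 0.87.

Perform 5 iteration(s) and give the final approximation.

f(x) = x³ + x - 1
x₀ = -0.08, x₁ = 0.87

Secant formula: x_{n+1} = x_n - f(x_n)(x_n - x_{n-1})/(f(x_n) - f(x_{n-1}))

Iteration 1:
  f(-0.080000) = -1.080512
  f(0.870000) = 0.528503
  x_2 = 0.870000 - 0.528503×(0.870000 - (-0.080000))/(0.528503 - (-1.080512))
       = 0.557959
Iteration 2:
  f(0.870000) = 0.528503
  f(0.557959) = -0.268337
  x_3 = 0.557959 - (-0.268337)×(0.557959 - 0.870000)/(-0.268337 - 0.528503)
       = 0.663040
Iteration 3:
  f(0.557959) = -0.268337
  f(0.663040) = -0.045474
  x_4 = 0.663040 - (-0.045474)×(0.663040 - 0.557959)/(-0.045474 - (-0.268337))
       = 0.684481
Iteration 4:
  f(0.663040) = -0.045474
  f(0.684481) = 0.005169
  x_5 = 0.684481 - 0.005169×(0.684481 - 0.663040)/(0.005169 - (-0.045474))
       = 0.682292
Iteration 5:
  f(0.684481) = 0.005169
  f(0.682292) = -0.000086
  x_6 = 0.682292 - (-0.000086)×(0.682292 - 0.684481)/(-0.000086 - 0.005169)
       = 0.682328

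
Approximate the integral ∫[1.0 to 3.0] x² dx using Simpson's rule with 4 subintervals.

f(x) = x²
a = 1.0, b = 3.0, n = 4
h = (b - a)/n = 0.500000

Simpson's rule: (h/3)[f(x₀) + 4f(x₁) + 2f(x₂) + ... + f(xₙ)]

x_0 = 1.0000, f(x_0) = 1.000000, coefficient = 1
x_1 = 1.5000, f(x_1) = 2.250000, coefficient = 4
x_2 = 2.0000, f(x_2) = 4.000000, coefficient = 2
x_3 = 2.5000, f(x_3) = 6.250000, coefficient = 4
x_4 = 3.0000, f(x_4) = 9.000000, coefficient = 1

I ≈ (0.500000/3) × 52.000000 = 8.666667
Exact value: 8.666667
Error: 0.000000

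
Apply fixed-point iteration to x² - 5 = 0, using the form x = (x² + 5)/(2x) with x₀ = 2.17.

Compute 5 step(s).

Equation: x² - 5 = 0
Fixed-point form: x = (x² + 5)/(2x)
x₀ = 2.17

x_1 = g(2.170000) = 2.237074
x_2 = g(2.237074) = 2.236068
x_3 = g(2.236068) = 2.236068
x_4 = g(2.236068) = 2.236068
x_5 = g(2.236068) = 2.236068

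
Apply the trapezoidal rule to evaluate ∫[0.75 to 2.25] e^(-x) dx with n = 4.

f(x) = e^(-x)
a = 0.75, b = 2.25, n = 4
h = (b - a)/n = 0.375000

Trapezoidal rule: (h/2)[f(x₀) + 2f(x₁) + 2f(x₂) + ... + f(xₙ)]

x_0 = 0.7500, f(x_0) = 0.472367, coefficient = 1
x_1 = 1.1250, f(x_1) = 0.324652, coefficient = 2
x_2 = 1.5000, f(x_2) = 0.223130, coefficient = 2
x_3 = 1.8750, f(x_3) = 0.153355, coefficient = 2
x_4 = 2.2500, f(x_4) = 0.105399, coefficient = 1

I ≈ (0.375000/2) × 1.980041 = 0.371258
Exact value: 0.366967
Error: 0.004290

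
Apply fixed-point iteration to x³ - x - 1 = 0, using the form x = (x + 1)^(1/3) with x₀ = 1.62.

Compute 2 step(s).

Equation: x³ - x - 1 = 0
Fixed-point form: x = (x + 1)^(1/3)
x₀ = 1.62

x_1 = g(1.620000) = 1.378586
x_2 = g(1.378586) = 1.334872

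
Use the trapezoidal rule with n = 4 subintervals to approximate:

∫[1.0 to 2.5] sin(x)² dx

f(x) = sin(x)²
a = 1.0, b = 2.5, n = 4
h = (b - a)/n = 0.375000

Trapezoidal rule: (h/2)[f(x₀) + 2f(x₁) + 2f(x₂) + ... + f(xₙ)]

x_0 = 1.0000, f(x_0) = 0.708073, coefficient = 1
x_1 = 1.3750, f(x_1) = 0.962151, coefficient = 2
x_2 = 1.7500, f(x_2) = 0.968228, coefficient = 2
x_3 = 2.1250, f(x_3) = 0.723044, coefficient = 2
x_4 = 2.5000, f(x_4) = 0.358169, coefficient = 1

I ≈ (0.375000/2) × 6.373089 = 1.194954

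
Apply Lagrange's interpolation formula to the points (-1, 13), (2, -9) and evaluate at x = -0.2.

Lagrange interpolation formula:
P(x) = Σ yᵢ × Lᵢ(x)
where Lᵢ(x) = Π_{j≠i} (x - xⱼ)/(xᵢ - xⱼ)

L_0(-0.2) = (-0.2 - 2)/(-1 - 2) = 0.733333
L_1(-0.2) = (-0.2 - (-1))/(2 - (-1)) = 0.266667

P(-0.2) = 13×L_0(-0.2) + (-9)×L_1(-0.2)
P(-0.2) = 7.133333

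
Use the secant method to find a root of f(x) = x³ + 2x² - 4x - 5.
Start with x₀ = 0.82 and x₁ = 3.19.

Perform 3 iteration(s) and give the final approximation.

f(x) = x³ + 2x² - 4x - 5
x₀ = 0.82, x₁ = 3.19

Secant formula: x_{n+1} = x_n - f(x_n)(x_n - x_{n-1})/(f(x_n) - f(x_{n-1}))

Iteration 1:
  f(0.820000) = -6.383832
  f(3.190000) = 35.053959
  x_2 = 3.190000 - 35.053959×(3.190000 - 0.820000)/(35.053959 - (-6.383832))
       = 1.185118
Iteration 2:
  f(3.190000) = 35.053959
  f(1.185118) = -5.266959
  x_3 = 1.185118 - (-5.266959)×(1.185118 - 3.190000)/(-5.266959 - 35.053959)
       = 1.447008
Iteration 3:
  f(1.185118) = -5.266959
  f(1.447008) = -3.570579
  x_4 = 1.447008 - (-3.570579)×(1.447008 - 1.185118)/(-3.570579 - (-5.266959))
       = 1.998239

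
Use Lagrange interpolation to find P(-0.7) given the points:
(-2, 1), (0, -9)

Lagrange interpolation formula:
P(x) = Σ yᵢ × Lᵢ(x)
where Lᵢ(x) = Π_{j≠i} (x - xⱼ)/(xᵢ - xⱼ)

L_0(-0.7) = (-0.7 - 0)/(-2 - 0) = 0.350000
L_1(-0.7) = (-0.7 - (-2))/(0 - (-2)) = 0.650000

P(-0.7) = 1×L_0(-0.7) + (-9)×L_1(-0.7)
P(-0.7) = -5.500000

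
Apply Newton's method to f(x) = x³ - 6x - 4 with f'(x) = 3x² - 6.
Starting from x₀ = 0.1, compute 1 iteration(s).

f(x) = x³ - 6x - 4
f'(x) = 3x² - 6
x₀ = 0.1

Newton-Raphson formula: x_{n+1} = x_n - f(x_n)/f'(x_n)

Iteration 1:
  f(0.100000) = -4.599000
  f'(0.100000) = -5.970000
  x_1 = 0.100000 - (-4.599000)/(-5.970000) = -0.670352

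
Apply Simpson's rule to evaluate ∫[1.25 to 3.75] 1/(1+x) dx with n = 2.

f(x) = 1/(1+x)
a = 1.25, b = 3.75, n = 2
h = (b - a)/n = 1.250000

Simpson's rule: (h/3)[f(x₀) + 4f(x₁) + 2f(x₂) + ... + f(xₙ)]

x_0 = 1.2500, f(x_0) = 0.444444, coefficient = 1
x_1 = 2.5000, f(x_1) = 0.285714, coefficient = 4
x_2 = 3.7500, f(x_2) = 0.210526, coefficient = 1

I ≈ (1.250000/3) × 1.797828 = 0.749095
Exact value: 0.747214
Error: 0.001881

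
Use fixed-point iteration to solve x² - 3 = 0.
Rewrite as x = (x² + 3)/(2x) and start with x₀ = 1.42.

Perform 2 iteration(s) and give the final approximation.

Equation: x² - 3 = 0
Fixed-point form: x = (x² + 3)/(2x)
x₀ = 1.42

x_1 = g(1.420000) = 1.766338
x_2 = g(1.766338) = 1.732384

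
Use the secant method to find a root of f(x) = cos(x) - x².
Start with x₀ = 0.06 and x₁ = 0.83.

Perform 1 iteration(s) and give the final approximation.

f(x) = cos(x) - x²
x₀ = 0.06, x₁ = 0.83

Secant formula: x_{n+1} = x_n - f(x_n)(x_n - x_{n-1})/(f(x_n) - f(x_{n-1}))

Iteration 1:
  f(0.060000) = 0.994601
  f(0.830000) = -0.014024
  x_2 = 0.830000 - (-0.014024)×(0.830000 - 0.060000)/(-0.014024 - 0.994601)
       = 0.819294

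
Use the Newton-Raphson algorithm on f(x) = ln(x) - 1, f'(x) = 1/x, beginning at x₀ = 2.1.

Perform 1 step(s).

f(x) = ln(x) - 1
f'(x) = 1/x
x₀ = 2.1

Newton-Raphson formula: x_{n+1} = x_n - f(x_n)/f'(x_n)

Iteration 1:
  f(2.100000) = -0.258063
  f'(2.100000) = 0.476190
  x_1 = 2.100000 - (-0.258063)/0.476190 = 2.641932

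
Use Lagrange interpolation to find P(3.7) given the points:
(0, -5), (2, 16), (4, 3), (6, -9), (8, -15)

Lagrange interpolation formula:
P(x) = Σ yᵢ × Lᵢ(x)
where Lᵢ(x) = Π_{j≠i} (x - xⱼ)/(xᵢ - xⱼ)

L_0(3.7) = (3.7 - 2)/(0 - 2) × (3.7 - 4)/(0 - 4) × (3.7 - 6)/(0 - 6) × (3.7 - 8)/(0 - 8) = -0.013135
L_1(3.7) = (3.7 - 0)/(2 - 0) × (3.7 - 4)/(2 - 4) × (3.7 - 6)/(2 - 6) × (3.7 - 8)/(2 - 8) = 0.114353
L_2(3.7) = (3.7 - 0)/(4 - 0) × (3.7 - 2)/(4 - 2) × (3.7 - 6)/(4 - 6) × (3.7 - 8)/(4 - 8) = 0.972002
L_3(3.7) = (3.7 - 0)/(6 - 0) × (3.7 - 2)/(6 - 2) × (3.7 - 4)/(6 - 4) × (3.7 - 8)/(6 - 8) = -0.084522
L_4(3.7) = (3.7 - 0)/(8 - 0) × (3.7 - 2)/(8 - 2) × (3.7 - 4)/(8 - 4) × (3.7 - 6)/(8 - 6) = 0.011302

P(3.7) = (-5)×L_0(3.7) + 16×L_1(3.7) + 3×L_2(3.7) + (-9)×L_3(3.7) + (-15)×L_4(3.7)
P(3.7) = 5.402492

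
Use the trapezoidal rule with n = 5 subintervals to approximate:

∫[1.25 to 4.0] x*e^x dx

f(x) = x*e^x
a = 1.25, b = 4.0, n = 5
h = (b - a)/n = 0.550000

Trapezoidal rule: (h/2)[f(x₀) + 2f(x₁) + 2f(x₂) + ... + f(xₙ)]

x_0 = 1.2500, f(x_0) = 4.362929, coefficient = 1
x_1 = 1.8000, f(x_1) = 10.889365, coefficient = 2
x_2 = 2.3500, f(x_2) = 24.641089, coefficient = 2
x_3 = 2.9000, f(x_3) = 52.705022, coefficient = 2
x_4 = 3.4500, f(x_4) = 108.676353, coefficient = 2
x_5 = 4.0000, f(x_5) = 218.392600, coefficient = 1

I ≈ (0.550000/2) × 616.579187 = 169.559277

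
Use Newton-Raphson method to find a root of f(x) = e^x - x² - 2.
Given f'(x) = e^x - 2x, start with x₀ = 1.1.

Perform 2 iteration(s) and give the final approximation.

f(x) = e^x - x² - 2
f'(x) = e^x - 2x
x₀ = 1.1

Newton-Raphson formula: x_{n+1} = x_n - f(x_n)/f'(x_n)

Iteration 1:
  f(1.100000) = -0.205834
  f'(1.100000) = 0.804166
  x_1 = 1.100000 - (-0.205834)/0.804166 = 1.355960
Iteration 2:
  f(1.355960) = 0.041856
  f'(1.355960) = 1.168564
  x_2 = 1.355960 - 0.041856/1.168564 = 1.320141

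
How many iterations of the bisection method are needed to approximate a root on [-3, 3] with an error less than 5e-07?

We need (b-a)/2^n ≤ 5e-07
(3 - (-3))/2^n ≤ 5e-07
6/2^n ≤ 5e-07
2^n ≥ 12000000
n ≥ log₂(12000000) = 23.52
n ≥ 24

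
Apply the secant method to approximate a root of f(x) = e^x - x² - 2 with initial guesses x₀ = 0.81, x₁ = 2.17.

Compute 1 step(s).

f(x) = e^x - x² - 2
x₀ = 0.81, x₁ = 2.17

Secant formula: x_{n+1} = x_n - f(x_n)(x_n - x_{n-1})/(f(x_n) - f(x_{n-1}))

Iteration 1:
  f(0.810000) = -0.408192
  f(2.170000) = 2.049384
  x_2 = 2.170000 - 2.049384×(2.170000 - 0.810000)/(2.049384 - (-0.408192))
       = 1.035890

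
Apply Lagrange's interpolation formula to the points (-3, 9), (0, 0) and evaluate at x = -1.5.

Lagrange interpolation formula:
P(x) = Σ yᵢ × Lᵢ(x)
where Lᵢ(x) = Π_{j≠i} (x - xⱼ)/(xᵢ - xⱼ)

L_0(-1.5) = (-1.5 - 0)/(-3 - 0) = 0.500000
L_1(-1.5) = (-1.5 - (-3))/(0 - (-3)) = 0.500000

P(-1.5) = 9×L_0(-1.5) + 0×L_1(-1.5)
P(-1.5) = 4.500000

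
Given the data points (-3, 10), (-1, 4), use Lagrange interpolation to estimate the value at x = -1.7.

Lagrange interpolation formula:
P(x) = Σ yᵢ × Lᵢ(x)
where Lᵢ(x) = Π_{j≠i} (x - xⱼ)/(xᵢ - xⱼ)

L_0(-1.7) = (-1.7 - (-1))/(-3 - (-1)) = 0.350000
L_1(-1.7) = (-1.7 - (-3))/(-1 - (-3)) = 0.650000

P(-1.7) = 10×L_0(-1.7) + 4×L_1(-1.7)
P(-1.7) = 6.100000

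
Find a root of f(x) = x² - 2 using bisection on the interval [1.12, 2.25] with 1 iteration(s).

f(x) = x² - 2
Initial interval: [1.12, 2.25]

Iteration 1:
  c_1 = (1.120000 + 2.250000)/2 = 1.685000
  f(c_1) = f(1.685000) = 0.839225
  f(a) × f(c) < 0, new interval: [1.120000, 1.685000]

After 1 iteration(s), the approximation is c_1 = 1.685000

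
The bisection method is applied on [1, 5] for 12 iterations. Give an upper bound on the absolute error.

Bisection error bound: |error| ≤ (b-a)/2^n
|error| ≤ (5 - 1)/2^12 = 4/2^12
|error| ≤ 0.0009765625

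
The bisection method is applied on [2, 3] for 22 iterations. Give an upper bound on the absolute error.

Bisection error bound: |error| ≤ (b-a)/2^n
|error| ≤ (3 - 2)/2^22 = 1/2^22
|error| ≤ 0.0000002384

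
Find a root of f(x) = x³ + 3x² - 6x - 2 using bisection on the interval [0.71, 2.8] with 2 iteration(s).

f(x) = x³ + 3x² - 6x - 2
Initial interval: [0.71, 2.8]

Iteration 1:
  c_1 = (0.710000 + 2.800000)/2 = 1.755000
  f(c_1) = f(1.755000) = 2.115519
  f(a) × f(c) < 0, new interval: [0.710000, 1.755000]
Iteration 2:
  c_2 = (0.710000 + 1.755000)/2 = 1.232500
  f(c_2) = f(1.232500) = -2.965594
  f(a) × f(c) ≥ 0, new interval: [1.232500, 1.755000]

After 2 iteration(s), the approximation is c_2 = 1.232500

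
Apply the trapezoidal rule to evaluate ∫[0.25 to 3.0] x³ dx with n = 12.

f(x) = x³
a = 0.25, b = 3.0, n = 12
h = (b - a)/n = 0.229167

Trapezoidal rule: (h/2)[f(x₀) + 2f(x₁) + 2f(x₂) + ... + f(xₙ)]

x_0 = 0.2500, f(x_0) = 0.015625, coefficient = 1
x_1 = 0.4792, f(x_1) = 0.110017, coefficient = 2
x_2 = 0.7083, f(x_2) = 0.355396, coefficient = 2
x_3 = 0.9375, f(x_3) = 0.823975, coefficient = 2
x_4 = 1.1667, f(x_4) = 1.587963, coefficient = 2
x_5 = 1.3958, f(x_5) = 2.719573, coefficient = 2
x_6 = 1.6250, f(x_6) = 4.291016, coefficient = 2
x_7 = 1.8542, f(x_7) = 6.374503, coefficient = 2
x_8 = 2.0833, f(x_8) = 9.042245, coefficient = 2
x_9 = 2.3125, f(x_9) = 12.366455, coefficient = 2
x_10 = 2.5417, f(x_10) = 16.419343, coefficient = 2
x_11 = 2.7708, f(x_11) = 21.273121, coefficient = 2
x_12 = 3.0000, f(x_12) = 27.000000, coefficient = 1

I ≈ (0.229167/2) × 177.742839 = 20.366367
Exact value: 20.249023
Error: 0.117343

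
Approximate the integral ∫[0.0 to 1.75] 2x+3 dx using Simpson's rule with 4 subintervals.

f(x) = 2x+3
a = 0.0, b = 1.75, n = 4
h = (b - a)/n = 0.437500

Simpson's rule: (h/3)[f(x₀) + 4f(x₁) + 2f(x₂) + ... + f(xₙ)]

x_0 = 0.0000, f(x_0) = 3.000000, coefficient = 1
x_1 = 0.4375, f(x_1) = 3.875000, coefficient = 4
x_2 = 0.8750, f(x_2) = 4.750000, coefficient = 2
x_3 = 1.3125, f(x_3) = 5.625000, coefficient = 4
x_4 = 1.7500, f(x_4) = 6.500000, coefficient = 1

I ≈ (0.437500/3) × 57.000000 = 8.312500
Exact value: 8.312500
Error: 0.000000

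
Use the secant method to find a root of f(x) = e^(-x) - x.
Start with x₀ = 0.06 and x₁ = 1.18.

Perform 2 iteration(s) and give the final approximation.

f(x) = e^(-x) - x
x₀ = 0.06, x₁ = 1.18

Secant formula: x_{n+1} = x_n - f(x_n)(x_n - x_{n-1})/(f(x_n) - f(x_{n-1}))

Iteration 1:
  f(0.060000) = 0.881765
  f(1.180000) = -0.872721
  x_2 = 1.180000 - (-0.872721)×(1.180000 - 0.060000)/(-0.872721 - 0.881765)
       = 0.622886
Iteration 2:
  f(1.180000) = -0.872721
  f(0.622886) = -0.086493
  x_3 = 0.622886 - (-0.086493)×(0.622886 - 1.180000)/(-0.086493 - (-0.872721))
       = 0.561599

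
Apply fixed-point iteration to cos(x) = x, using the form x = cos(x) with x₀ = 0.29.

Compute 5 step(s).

Equation: cos(x) = x
Fixed-point form: x = cos(x)
x₀ = 0.29

x_1 = g(0.290000) = 0.958244
x_2 = g(0.958244) = 0.574958
x_3 = g(0.574958) = 0.839215
x_4 = g(0.839215) = 0.668047
x_5 = g(0.668047) = 0.785033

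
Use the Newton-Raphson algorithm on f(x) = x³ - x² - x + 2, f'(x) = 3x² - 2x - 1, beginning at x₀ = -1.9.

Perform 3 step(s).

f(x) = x³ - x² - x + 2
f'(x) = 3x² - 2x - 1
x₀ = -1.9

Newton-Raphson formula: x_{n+1} = x_n - f(x_n)/f'(x_n)

Iteration 1:
  f(-1.900000) = -6.569000
  f'(-1.900000) = 13.630000
  x_1 = -1.900000 - (-6.569000)/13.630000 = -1.418048
Iteration 2:
  f(-1.418048) = -1.444312
  f'(-1.418048) = 7.868681
  x_2 = -1.418048 - (-1.444312)/7.868681 = -1.234496
Iteration 3:
  f(-1.234496) = -0.170835
  f'(-1.234496) = 6.040938
  x_3 = -1.234496 - (-0.170835)/6.040938 = -1.206217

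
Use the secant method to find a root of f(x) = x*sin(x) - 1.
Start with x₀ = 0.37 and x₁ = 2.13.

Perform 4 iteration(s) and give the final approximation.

f(x) = x*sin(x) - 1
x₀ = 0.37, x₁ = 2.13

Secant formula: x_{n+1} = x_n - f(x_n)(x_n - x_{n-1})/(f(x_n) - f(x_{n-1}))

Iteration 1:
  f(0.370000) = -0.866202
  f(2.130000) = 0.805554
  x_2 = 2.130000 - 0.805554×(2.130000 - 0.370000)/(0.805554 - (-0.866202))
       = 1.281925
Iteration 2:
  f(2.130000) = 0.805554
  f(1.281925) = 0.228810
  x_3 = 1.281925 - 0.228810×(1.281925 - 2.130000)/(0.228810 - 0.805554)
       = 0.945471
Iteration 3:
  f(1.281925) = 0.228810
  f(0.945471) = -0.233438
  x_4 = 0.945471 - (-0.233438)×(0.945471 - 1.281925)/(-0.233438 - 0.228810)
       = 1.115382
Iteration 4:
  f(0.945471) = -0.233438
  f(1.115382) = 0.001701
  x_5 = 1.115382 - 0.001701×(1.115382 - 0.945471)/(0.001701 - (-0.233438))
       = 1.114153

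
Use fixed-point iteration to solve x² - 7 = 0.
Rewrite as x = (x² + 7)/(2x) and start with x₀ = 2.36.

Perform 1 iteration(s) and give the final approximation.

Equation: x² - 7 = 0
Fixed-point form: x = (x² + 7)/(2x)
x₀ = 2.36

x_1 = g(2.360000) = 2.663051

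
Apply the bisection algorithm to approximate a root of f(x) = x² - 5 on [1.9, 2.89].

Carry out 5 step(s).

f(x) = x² - 5
Initial interval: [1.9, 2.89]

Iteration 1:
  c_1 = (1.900000 + 2.890000)/2 = 2.395000
  f(c_1) = f(2.395000) = 0.736025
  f(a) × f(c) < 0, new interval: [1.900000, 2.395000]
Iteration 2:
  c_2 = (1.900000 + 2.395000)/2 = 2.147500
  f(c_2) = f(2.147500) = -0.388244
  f(a) × f(c) ≥ 0, new interval: [2.147500, 2.395000]
Iteration 3:
  c_3 = (2.147500 + 2.395000)/2 = 2.271250
  f(c_3) = f(2.271250) = 0.158577
  f(a) × f(c) < 0, new interval: [2.147500, 2.271250]
Iteration 4:
  c_4 = (2.147500 + 2.271250)/2 = 2.209375
  f(c_4) = f(2.209375) = -0.118662
  f(a) × f(c) ≥ 0, new interval: [2.209375, 2.271250]
Iteration 5:
  c_5 = (2.209375 + 2.271250)/2 = 2.240312
  f(c_5) = f(2.240312) = 0.019000
  f(a) × f(c) < 0, new interval: [2.209375, 2.240312]

After 5 iteration(s), the approximation is c_5 = 2.240312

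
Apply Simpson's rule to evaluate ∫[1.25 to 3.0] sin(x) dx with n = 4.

f(x) = sin(x)
a = 1.25, b = 3.0, n = 4
h = (b - a)/n = 0.437500

Simpson's rule: (h/3)[f(x₀) + 4f(x₁) + 2f(x₂) + ... + f(xₙ)]

x_0 = 1.2500, f(x_0) = 0.948985, coefficient = 1
x_1 = 1.6875, f(x_1) = 0.993198, coefficient = 4
x_2 = 2.1250, f(x_2) = 0.850320, coefficient = 2
x_3 = 2.5625, f(x_3) = 0.547265, coefficient = 4
x_4 = 3.0000, f(x_4) = 0.141120, coefficient = 1

I ≈ (0.437500/3) × 8.952595 = 1.305587
Exact value: 1.305315
Error: 0.000272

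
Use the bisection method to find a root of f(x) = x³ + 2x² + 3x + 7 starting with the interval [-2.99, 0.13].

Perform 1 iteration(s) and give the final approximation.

f(x) = x³ + 2x² + 3x + 7
Initial interval: [-2.99, 0.13]

Iteration 1:
  c_1 = (-2.990000 + 0.130000)/2 = -1.430000
  f(c_1) = f(-1.430000) = 3.875593
  f(a) × f(c) < 0, new interval: [-2.990000, -1.430000]

After 1 iteration(s), the approximation is c_1 = -1.430000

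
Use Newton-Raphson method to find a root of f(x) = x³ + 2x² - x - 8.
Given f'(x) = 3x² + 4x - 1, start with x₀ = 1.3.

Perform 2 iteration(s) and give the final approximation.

f(x) = x³ + 2x² - x - 8
f'(x) = 3x² + 4x - 1
x₀ = 1.3

Newton-Raphson formula: x_{n+1} = x_n - f(x_n)/f'(x_n)

Iteration 1:
  f(1.300000) = -3.723000
  f'(1.300000) = 9.270000
  x_1 = 1.300000 - (-3.723000)/9.270000 = 1.701618
Iteration 2:
  f(1.701618) = 1.016433
  f'(1.701618) = 14.492985
  x_2 = 1.701618 - 1.016433/14.492985 = 1.631485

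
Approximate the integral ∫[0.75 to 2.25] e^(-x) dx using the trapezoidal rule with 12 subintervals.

f(x) = e^(-x)
a = 0.75, b = 2.25, n = 12
h = (b - a)/n = 0.125000

Trapezoidal rule: (h/2)[f(x₀) + 2f(x₁) + 2f(x₂) + ... + f(xₙ)]

x_0 = 0.7500, f(x_0) = 0.472367, coefficient = 1
x_1 = 0.8750, f(x_1) = 0.416862, coefficient = 2
x_2 = 1.0000, f(x_2) = 0.367879, coefficient = 2
x_3 = 1.1250, f(x_3) = 0.324652, coefficient = 2
x_4 = 1.2500, f(x_4) = 0.286505, coefficient = 2
x_5 = 1.3750, f(x_5) = 0.252840, coefficient = 2
x_6 = 1.5000, f(x_6) = 0.223130, coefficient = 2
x_7 = 1.6250, f(x_7) = 0.196912, coefficient = 2
x_8 = 1.7500, f(x_8) = 0.173774, coefficient = 2
x_9 = 1.8750, f(x_9) = 0.153355, coefficient = 2
x_10 = 2.0000, f(x_10) = 0.135335, coefficient = 2
x_11 = 2.1250, f(x_11) = 0.119433, coefficient = 2
x_12 = 2.2500, f(x_12) = 0.105399, coefficient = 1

I ≈ (0.125000/2) × 5.879120 = 0.367445
Exact value: 0.366967
Error: 0.000478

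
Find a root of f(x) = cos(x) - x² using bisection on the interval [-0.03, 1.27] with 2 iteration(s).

f(x) = cos(x) - x²
Initial interval: [-0.03, 1.27]

Iteration 1:
  c_1 = (-0.030000 + 1.270000)/2 = 0.620000
  f(c_1) = f(0.620000) = 0.429478
  f(a) × f(c) ≥ 0, new interval: [0.620000, 1.270000]
Iteration 2:
  c_2 = (0.620000 + 1.270000)/2 = 0.945000
  f(c_2) = f(0.945000) = -0.307282
  f(a) × f(c) < 0, new interval: [0.620000, 0.945000]

After 2 iteration(s), the approximation is c_2 = 0.945000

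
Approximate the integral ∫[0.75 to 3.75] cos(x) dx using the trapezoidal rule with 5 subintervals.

f(x) = cos(x)
a = 0.75, b = 3.75, n = 5
h = (b - a)/n = 0.600000

Trapezoidal rule: (h/2)[f(x₀) + 2f(x₁) + 2f(x₂) + ... + f(xₙ)]

x_0 = 0.7500, f(x_0) = 0.731689, coefficient = 1
x_1 = 1.3500, f(x_1) = 0.219007, coefficient = 2
x_2 = 1.9500, f(x_2) = -0.370181, coefficient = 2
x_3 = 2.5500, f(x_3) = -0.830054, coefficient = 2
x_4 = 3.1500, f(x_4) = -0.999965, coefficient = 2
x_5 = 3.7500, f(x_5) = -0.820559, coefficient = 1

I ≈ (0.600000/2) × -4.051255 = -1.215377
Exact value: -1.253200
Error: 0.037824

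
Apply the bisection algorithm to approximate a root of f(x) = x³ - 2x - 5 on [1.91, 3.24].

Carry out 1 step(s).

f(x) = x³ - 2x - 5
Initial interval: [1.91, 3.24]

Iteration 1:
  c_1 = (1.910000 + 3.240000)/2 = 2.575000
  f(c_1) = f(2.575000) = 6.923859
  f(a) × f(c) < 0, new interval: [1.910000, 2.575000]

After 1 iteration(s), the approximation is c_1 = 2.575000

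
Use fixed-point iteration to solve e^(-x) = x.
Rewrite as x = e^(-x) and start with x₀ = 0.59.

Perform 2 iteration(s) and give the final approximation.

Equation: e^(-x) = x
Fixed-point form: x = e^(-x)
x₀ = 0.59

x_1 = g(0.590000) = 0.554327
x_2 = g(0.554327) = 0.574459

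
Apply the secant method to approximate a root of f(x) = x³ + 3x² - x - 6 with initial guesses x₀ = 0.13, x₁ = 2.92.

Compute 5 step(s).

f(x) = x³ + 3x² - x - 6
x₀ = 0.13, x₁ = 2.92

Secant formula: x_{n+1} = x_n - f(x_n)(x_n - x_{n-1})/(f(x_n) - f(x_{n-1}))

Iteration 1:
  f(0.130000) = -6.077103
  f(2.920000) = 41.556288
  x_2 = 2.920000 - 41.556288×(2.920000 - 0.130000)/(41.556288 - (-6.077103))
       = 0.485950
Iteration 2:
  f(2.920000) = 41.556288
  f(0.485950) = -5.662751
  x_3 = 0.485950 - (-5.662751)×(0.485950 - 2.920000)/(-5.662751 - 41.556288)
       = 0.777854
Iteration 3:
  f(0.485950) = -5.662751
  f(0.777854) = -4.492037
  x_4 = 0.777854 - (-4.492037)×(0.777854 - 0.485950)/(-4.492037 - (-5.662751))
       = 1.897891
Iteration 4:
  f(0.777854) = -4.492037
  f(1.897891) = 9.744260
  x_5 = 1.897891 - 9.744260×(1.897891 - 0.777854)/(9.744260 - (-4.492037))
       = 1.131264
Iteration 5:
  f(1.897891) = 9.744260
  f(1.131264) = -1.844246
  x_6 = 1.131264 - (-1.844246)×(1.131264 - 1.897891)/(-1.844246 - 9.744260)
       = 1.253268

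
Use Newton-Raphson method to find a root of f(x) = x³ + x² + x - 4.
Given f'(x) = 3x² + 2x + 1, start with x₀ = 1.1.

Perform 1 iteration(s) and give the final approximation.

f(x) = x³ + x² + x - 4
f'(x) = 3x² + 2x + 1
x₀ = 1.1

Newton-Raphson formula: x_{n+1} = x_n - f(x_n)/f'(x_n)

Iteration 1:
  f(1.100000) = -0.359000
  f'(1.100000) = 6.830000
  x_1 = 1.100000 - (-0.359000)/6.830000 = 1.152562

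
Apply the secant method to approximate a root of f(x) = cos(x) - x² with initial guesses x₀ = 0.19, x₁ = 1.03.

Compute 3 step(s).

f(x) = cos(x) - x²
x₀ = 0.19, x₁ = 1.03

Secant formula: x_{n+1} = x_n - f(x_n)(x_n - x_{n-1})/(f(x_n) - f(x_{n-1}))

Iteration 1:
  f(0.190000) = 0.945904
  f(1.030000) = -0.546081
  x_2 = 1.030000 - (-0.546081)×(1.030000 - 0.190000)/(-0.546081 - 0.945904)
       = 0.722552
Iteration 2:
  f(1.030000) = -0.546081
  f(0.722552) = 0.228039
  x_3 = 0.722552 - 0.228039×(0.722552 - 1.030000)/(0.228039 - (-0.546081))
       = 0.813120
Iteration 3:
  f(0.722552) = 0.228039
  f(0.813120) = 0.026072
  x_4 = 0.813120 - 0.026072×(0.813120 - 0.722552)/(0.026072 - 0.228039)
       = 0.824811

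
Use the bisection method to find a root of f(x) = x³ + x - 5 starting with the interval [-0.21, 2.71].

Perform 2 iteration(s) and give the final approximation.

f(x) = x³ + x - 5
Initial interval: [-0.21, 2.71]

Iteration 1:
  c_1 = (-0.210000 + 2.710000)/2 = 1.250000
  f(c_1) = f(1.250000) = -1.796875
  f(a) × f(c) ≥ 0, new interval: [1.250000, 2.710000]
Iteration 2:
  c_2 = (1.250000 + 2.710000)/2 = 1.980000
  f(c_2) = f(1.980000) = 4.742392
  f(a) × f(c) < 0, new interval: [1.250000, 1.980000]

After 2 iteration(s), the approximation is c_2 = 1.980000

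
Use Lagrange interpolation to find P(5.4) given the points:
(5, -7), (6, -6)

Lagrange interpolation formula:
P(x) = Σ yᵢ × Lᵢ(x)
where Lᵢ(x) = Π_{j≠i} (x - xⱼ)/(xᵢ - xⱼ)

L_0(5.4) = (5.4 - 6)/(5 - 6) = 0.600000
L_1(5.4) = (5.4 - 5)/(6 - 5) = 0.400000

P(5.4) = (-7)×L_0(5.4) + (-6)×L_1(5.4)
P(5.4) = -6.600000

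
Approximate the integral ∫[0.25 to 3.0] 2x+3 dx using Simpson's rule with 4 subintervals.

f(x) = 2x+3
a = 0.25, b = 3.0, n = 4
h = (b - a)/n = 0.687500

Simpson's rule: (h/3)[f(x₀) + 4f(x₁) + 2f(x₂) + ... + f(xₙ)]

x_0 = 0.2500, f(x_0) = 3.500000, coefficient = 1
x_1 = 0.9375, f(x_1) = 4.875000, coefficient = 4
x_2 = 1.6250, f(x_2) = 6.250000, coefficient = 2
x_3 = 2.3125, f(x_3) = 7.625000, coefficient = 4
x_4 = 3.0000, f(x_4) = 9.000000, coefficient = 1

I ≈ (0.687500/3) × 75.000000 = 17.187500
Exact value: 17.187500
Error: 0.000000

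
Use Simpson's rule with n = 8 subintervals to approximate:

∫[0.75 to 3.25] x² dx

f(x) = x²
a = 0.75, b = 3.25, n = 8
h = (b - a)/n = 0.312500

Simpson's rule: (h/3)[f(x₀) + 4f(x₁) + 2f(x₂) + ... + f(xₙ)]

x_0 = 0.7500, f(x_0) = 0.562500, coefficient = 1
x_1 = 1.0625, f(x_1) = 1.128906, coefficient = 4
x_2 = 1.3750, f(x_2) = 1.890625, coefficient = 2
x_3 = 1.6875, f(x_3) = 2.847656, coefficient = 4
x_4 = 2.0000, f(x_4) = 4.000000, coefficient = 2
x_5 = 2.3125, f(x_5) = 5.347656, coefficient = 4
x_6 = 2.6250, f(x_6) = 6.890625, coefficient = 2
x_7 = 2.9375, f(x_7) = 8.628906, coefficient = 4
x_8 = 3.2500, f(x_8) = 10.562500, coefficient = 1

I ≈ (0.312500/3) × 108.500000 = 11.302083
Exact value: 11.302083
Error: 0.000000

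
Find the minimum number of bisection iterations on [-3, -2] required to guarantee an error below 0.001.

We need (b-a)/2^n ≤ 0.001
(-2 - (-3))/2^n ≤ 0.001
1/2^n ≤ 0.001
2^n ≥ 1000
n ≥ log₂(1000) = 9.97
n ≥ 10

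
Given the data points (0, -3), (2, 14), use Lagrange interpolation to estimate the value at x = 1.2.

Lagrange interpolation formula:
P(x) = Σ yᵢ × Lᵢ(x)
where Lᵢ(x) = Π_{j≠i} (x - xⱼ)/(xᵢ - xⱼ)

L_0(1.2) = (1.2 - 2)/(0 - 2) = 0.400000
L_1(1.2) = (1.2 - 0)/(2 - 0) = 0.600000

P(1.2) = (-3)×L_0(1.2) + 14×L_1(1.2)
P(1.2) = 7.200000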